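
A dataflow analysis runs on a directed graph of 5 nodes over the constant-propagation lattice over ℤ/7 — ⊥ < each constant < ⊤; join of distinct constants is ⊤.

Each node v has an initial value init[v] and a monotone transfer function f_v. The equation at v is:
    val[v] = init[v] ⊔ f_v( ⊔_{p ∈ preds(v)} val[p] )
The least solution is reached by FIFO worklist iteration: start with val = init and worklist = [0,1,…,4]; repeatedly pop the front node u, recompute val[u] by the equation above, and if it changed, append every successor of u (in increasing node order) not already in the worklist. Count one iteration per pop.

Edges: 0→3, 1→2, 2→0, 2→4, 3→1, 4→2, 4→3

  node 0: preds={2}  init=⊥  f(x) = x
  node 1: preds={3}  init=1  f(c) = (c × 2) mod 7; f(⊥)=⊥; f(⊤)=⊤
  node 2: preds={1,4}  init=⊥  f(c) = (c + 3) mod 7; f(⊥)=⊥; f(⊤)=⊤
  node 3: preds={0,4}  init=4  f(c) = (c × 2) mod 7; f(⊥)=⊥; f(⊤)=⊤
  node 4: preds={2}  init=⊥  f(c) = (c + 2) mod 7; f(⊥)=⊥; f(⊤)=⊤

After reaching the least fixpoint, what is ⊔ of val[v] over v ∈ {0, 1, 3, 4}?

Iteration log — 13 steps:
  step 1. node 0  ⊔preds=⊥  new=⊥  stable
  step 2. node 1  ⊔preds=4  new=1  stable
  step 3. node 2  ⊔preds=1  new=4  old=⊥  +wl: 0
  step 4. node 3  ⊔preds=⊥  new=4  stable
  step 5. node 4  ⊔preds=4  new=6  old=⊥  +wl: 2,3
  step 6. node 0  ⊔preds=4  new=4  old=⊥  +wl: 
  step 7. node 2  ⊔preds=⊤  new=⊤  old=4  +wl: 0,4
  step 8. node 3  ⊔preds=⊤  new=⊤  old=4  +wl: 1
  step 9. node 0  ⊔preds=⊤  new=⊤  old=4  +wl: 3
  step 10. node 4  ⊔preds=⊤  new=⊤  old=6  +wl: 2
  step 11. node 1  ⊔preds=⊤  new=⊤  old=1  +wl: 
  step 12. node 3  ⊔preds=⊤  new=⊤  stable
  step 13. node 2  ⊔preds=⊤  new=⊤  stable

Least fixpoint reached:
  node 0: ⊤
  node 1: ⊤
  node 2: ⊤
  node 3: ⊤
  node 4: ⊤

⊤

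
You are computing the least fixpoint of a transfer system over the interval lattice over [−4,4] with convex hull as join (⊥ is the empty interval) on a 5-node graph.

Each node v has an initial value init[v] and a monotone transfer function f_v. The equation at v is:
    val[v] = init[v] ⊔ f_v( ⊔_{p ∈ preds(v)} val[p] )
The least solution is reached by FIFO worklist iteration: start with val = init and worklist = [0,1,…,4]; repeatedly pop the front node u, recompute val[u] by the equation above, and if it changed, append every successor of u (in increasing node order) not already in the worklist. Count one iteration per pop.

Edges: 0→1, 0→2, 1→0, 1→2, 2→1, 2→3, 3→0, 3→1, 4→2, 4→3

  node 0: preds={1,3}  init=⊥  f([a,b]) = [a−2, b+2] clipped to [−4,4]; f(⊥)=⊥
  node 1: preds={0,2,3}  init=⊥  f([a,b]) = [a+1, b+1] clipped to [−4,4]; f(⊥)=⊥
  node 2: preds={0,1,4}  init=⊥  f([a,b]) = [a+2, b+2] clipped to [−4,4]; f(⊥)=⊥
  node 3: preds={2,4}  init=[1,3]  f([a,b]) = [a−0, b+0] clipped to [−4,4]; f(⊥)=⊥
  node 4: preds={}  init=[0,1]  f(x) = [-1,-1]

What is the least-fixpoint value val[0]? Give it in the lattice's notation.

Iteration log — 21 steps:
  step 1. node 0  ⊔preds=[1,3]  new=[-1,4]  old=⊥  +wl: 
  step 2. node 1  ⊔preds=[-1,4]  new=[0,4]  old=⊥  +wl: 0
  step 3. node 2  ⊔preds=[-1,4]  new=[1,4]  old=⊥  +wl: 1
  step 4. node 3  ⊔preds=[0,4]  new=[0,4]  old=[1,3]  +wl: 
  step 5. node 4  ⊔preds=⊥  new=[-1,1]  old=[0,1]  +wl: 2,3
  step 6. node 0  ⊔preds=[0,4]  new=[-2,4]  old=[-1,4]  +wl: 
  step 7. node 1  ⊔preds=[-2,4]  new=[-1,4]  old=[0,4]  +wl: 0
  step 8. node 2  ⊔preds=[-2,4]  new=[0,4]  old=[1,4]  +wl: 1
  step 9. node 3  ⊔preds=[-1,4]  new=[-1,4]  old=[0,4]  +wl: 
  step 10. node 0  ⊔preds=[-1,4]  new=[-3,4]  old=[-2,4]  +wl: 2
  step 11. node 1  ⊔preds=[-3,4]  new=[-2,4]  old=[-1,4]  +wl: 0
  step 12. node 2  ⊔preds=[-3,4]  new=[-1,4]  old=[0,4]  +wl: 1,3
  step 13. node 0  ⊔preds=[-2,4]  new=[-4,4]  old=[-3,4]  +wl: 2
  step 14. node 1  ⊔preds=[-4,4]  new=[-3,4]  old=[-2,4]  +wl: 0
  step 15. node 3  ⊔preds=[-1,4]  new=[-1,4]  stable
  step 16. node 2  ⊔preds=[-4,4]  new=[-2,4]  old=[-1,4]  +wl: 1,3
  step 17. node 0  ⊔preds=[-3,4]  new=[-4,4]  stable
  step 18. node 1  ⊔preds=[-4,4]  new=[-3,4]  stable
  step 19. node 3  ⊔preds=[-2,4]  new=[-2,4]  old=[-1,4]  +wl: 0,1
  step 20. node 0  ⊔preds=[-3,4]  new=[-4,4]  stable
  step 21. node 1  ⊔preds=[-4,4]  new=[-3,4]  stable

Least fixpoint reached:
  node 0: [-4,4]
  node 1: [-3,4]
  node 2: [-2,4]
  node 3: [-2,4]
  node 4: [-1,1]

[-4,4]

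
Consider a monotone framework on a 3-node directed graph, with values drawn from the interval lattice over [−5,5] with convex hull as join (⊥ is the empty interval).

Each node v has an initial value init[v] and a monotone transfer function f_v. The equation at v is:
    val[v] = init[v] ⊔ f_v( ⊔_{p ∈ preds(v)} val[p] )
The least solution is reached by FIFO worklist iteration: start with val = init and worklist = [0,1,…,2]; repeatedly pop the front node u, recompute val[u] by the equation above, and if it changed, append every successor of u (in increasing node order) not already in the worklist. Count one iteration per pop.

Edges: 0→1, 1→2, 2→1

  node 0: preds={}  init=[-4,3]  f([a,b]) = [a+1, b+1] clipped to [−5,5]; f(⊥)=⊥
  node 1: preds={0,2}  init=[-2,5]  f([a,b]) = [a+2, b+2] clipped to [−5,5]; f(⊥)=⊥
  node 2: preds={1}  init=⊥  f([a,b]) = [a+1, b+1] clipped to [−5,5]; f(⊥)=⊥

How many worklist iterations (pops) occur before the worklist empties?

4

Iteration log — 4 steps:
  step 1. node 0  ⊔preds=⊥  new=[-4,3]  stable
  step 2. node 1  ⊔preds=[-4,3]  new=[-2,5]  stable
  step 3. node 2  ⊔preds=[-2,5]  new=[-1,5]  old=⊥  +wl: 1
  step 4. node 1  ⊔preds=[-4,5]  new=[-2,5]  stable

Least fixpoint reached:
  node 0: [-4,3]
  node 1: [-2,5]
  node 2: [-1,5]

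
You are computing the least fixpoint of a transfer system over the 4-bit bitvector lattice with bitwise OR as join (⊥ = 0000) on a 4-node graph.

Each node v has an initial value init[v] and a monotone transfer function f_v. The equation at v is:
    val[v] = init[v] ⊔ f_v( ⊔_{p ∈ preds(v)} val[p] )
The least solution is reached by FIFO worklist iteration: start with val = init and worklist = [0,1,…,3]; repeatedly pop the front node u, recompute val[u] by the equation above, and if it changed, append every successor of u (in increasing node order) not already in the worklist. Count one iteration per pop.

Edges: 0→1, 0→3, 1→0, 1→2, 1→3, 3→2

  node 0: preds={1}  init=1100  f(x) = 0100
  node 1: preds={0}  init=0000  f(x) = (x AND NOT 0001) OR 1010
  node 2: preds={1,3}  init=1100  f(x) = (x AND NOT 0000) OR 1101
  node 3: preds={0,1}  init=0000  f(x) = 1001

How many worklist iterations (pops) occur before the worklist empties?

6

Worklist (6 pops):
  #1 pop 0: in=0000 → 1100 (no change)
  #2 pop 1: in=1100 → 1110 (was 0000); enqueue [0]
  #3 pop 2: in=1110 → 1111 (was 1100); enqueue []
  #4 pop 3: in=1110 → 1001 (was 0000); enqueue [2]
  #5 pop 0: in=1110 → 1100 (no change)
  #6 pop 2: in=1111 → 1111 (no change)

Fixpoint:
  val[0] = 1100
  val[1] = 1110
  val[2] = 1111
  val[3] = 1001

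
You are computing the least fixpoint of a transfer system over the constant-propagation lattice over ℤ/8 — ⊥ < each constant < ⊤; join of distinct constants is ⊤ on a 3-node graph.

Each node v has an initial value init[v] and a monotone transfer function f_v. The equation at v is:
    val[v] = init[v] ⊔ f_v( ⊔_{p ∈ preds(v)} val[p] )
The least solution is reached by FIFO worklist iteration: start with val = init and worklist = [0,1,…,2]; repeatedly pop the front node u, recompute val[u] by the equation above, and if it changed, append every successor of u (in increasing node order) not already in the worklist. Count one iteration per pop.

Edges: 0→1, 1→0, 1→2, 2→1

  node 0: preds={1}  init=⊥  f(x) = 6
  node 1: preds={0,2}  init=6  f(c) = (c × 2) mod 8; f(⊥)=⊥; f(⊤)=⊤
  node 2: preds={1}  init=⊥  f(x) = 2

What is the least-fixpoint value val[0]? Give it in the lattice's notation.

Iteration log — 5 steps:
  step 1. node 0  ⊔preds=6  new=6  old=⊥  +wl: 
  step 2. node 1  ⊔preds=6  new=⊤  old=6  +wl: 0
  step 3. node 2  ⊔preds=⊤  new=2  old=⊥  +wl: 1
  step 4. node 0  ⊔preds=⊤  new=6  stable
  step 5. node 1  ⊔preds=⊤  new=⊤  stable

Least fixpoint reached:
  node 0: 6
  node 1: ⊤
  node 2: 2

6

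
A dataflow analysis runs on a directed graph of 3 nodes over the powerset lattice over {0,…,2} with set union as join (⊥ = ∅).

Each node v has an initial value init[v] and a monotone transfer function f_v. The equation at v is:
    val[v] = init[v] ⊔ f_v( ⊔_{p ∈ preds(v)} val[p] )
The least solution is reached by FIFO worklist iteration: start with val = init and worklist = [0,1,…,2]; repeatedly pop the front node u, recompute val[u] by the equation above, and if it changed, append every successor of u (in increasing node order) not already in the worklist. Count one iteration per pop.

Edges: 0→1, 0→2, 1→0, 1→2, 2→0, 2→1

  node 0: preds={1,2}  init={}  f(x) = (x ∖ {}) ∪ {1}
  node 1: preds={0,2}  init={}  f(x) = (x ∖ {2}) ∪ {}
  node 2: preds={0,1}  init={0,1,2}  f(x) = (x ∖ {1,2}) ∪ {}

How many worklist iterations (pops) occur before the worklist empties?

Worklist (4 pops):
  #1 pop 0: in={0,1,2} → {0,1,2} (was {}); enqueue []
  #2 pop 1: in={0,1,2} → {0,1} (was {}); enqueue [0]
  #3 pop 2: in={0,1,2} → {0,1,2} (no change)
  #4 pop 0: in={0,1,2} → {0,1,2} (no change)

Fixpoint:
  val[0] = {0,1,2}
  val[1] = {0,1}
  val[2] = {0,1,2}

4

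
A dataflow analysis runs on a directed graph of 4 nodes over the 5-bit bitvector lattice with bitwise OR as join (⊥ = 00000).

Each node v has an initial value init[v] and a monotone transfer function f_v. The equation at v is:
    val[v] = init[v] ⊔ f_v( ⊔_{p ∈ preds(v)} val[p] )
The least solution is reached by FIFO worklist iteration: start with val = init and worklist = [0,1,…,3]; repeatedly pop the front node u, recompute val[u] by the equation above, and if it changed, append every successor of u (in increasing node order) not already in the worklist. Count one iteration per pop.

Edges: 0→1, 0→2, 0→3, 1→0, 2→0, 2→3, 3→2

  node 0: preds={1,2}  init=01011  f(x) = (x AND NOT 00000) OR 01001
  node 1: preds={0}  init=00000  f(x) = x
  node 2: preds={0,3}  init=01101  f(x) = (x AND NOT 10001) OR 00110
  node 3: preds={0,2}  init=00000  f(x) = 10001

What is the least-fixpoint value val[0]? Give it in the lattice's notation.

Trace (6 dequeues):
  [1] u=0 | in 01101 | out 01111 | prev 01011 | push {}
  [2] u=1 | in 01111 | out 01111 | prev 00000 | push {0}
  [3] u=2 | in 01111 | out 01111 | prev 01101 | push {}
  [4] u=3 | in 01111 | out 10001 | prev 00000 | push {2}
  [5] u=0 | in 01111 | out 01111 | ==
  [6] u=2 | in 11111 | out 01111 | ==

Converged values:
  [0] 01111
  [1] 01111
  [2] 01111
  [3] 10001

01111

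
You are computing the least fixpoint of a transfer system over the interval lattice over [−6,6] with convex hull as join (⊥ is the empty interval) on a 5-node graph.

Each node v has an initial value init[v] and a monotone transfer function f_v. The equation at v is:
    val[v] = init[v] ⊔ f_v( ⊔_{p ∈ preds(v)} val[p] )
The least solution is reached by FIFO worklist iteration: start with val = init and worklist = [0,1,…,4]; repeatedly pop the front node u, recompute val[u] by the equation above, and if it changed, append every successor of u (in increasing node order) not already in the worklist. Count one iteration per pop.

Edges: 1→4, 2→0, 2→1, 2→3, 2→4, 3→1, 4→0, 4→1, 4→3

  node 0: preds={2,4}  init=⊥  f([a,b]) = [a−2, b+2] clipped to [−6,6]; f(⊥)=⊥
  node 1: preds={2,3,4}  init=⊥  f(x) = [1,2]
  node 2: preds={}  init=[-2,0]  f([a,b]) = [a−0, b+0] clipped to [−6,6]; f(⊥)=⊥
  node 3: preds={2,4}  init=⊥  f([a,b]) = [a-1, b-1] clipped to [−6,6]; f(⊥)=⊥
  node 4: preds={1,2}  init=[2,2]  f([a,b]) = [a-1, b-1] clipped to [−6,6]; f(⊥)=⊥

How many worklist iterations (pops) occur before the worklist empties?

9

Iteration log — 9 steps:
  step 1. node 0  ⊔preds=[-2,2]  new=[-4,4]  old=⊥  +wl: 
  step 2. node 1  ⊔preds=[-2,2]  new=[1,2]  old=⊥  +wl: 
  step 3. node 2  ⊔preds=⊥  new=[-2,0]  stable
  step 4. node 3  ⊔preds=[-2,2]  new=[-3,1]  old=⊥  +wl: 1
  step 5. node 4  ⊔preds=[-2,2]  new=[-3,2]  old=[2,2]  +wl: 0,3
  step 6. node 1  ⊔preds=[-3,2]  new=[1,2]  stable
  step 7. node 0  ⊔preds=[-3,2]  new=[-5,4]  old=[-4,4]  +wl: 
  step 8. node 3  ⊔preds=[-3,2]  new=[-4,1]  old=[-3,1]  +wl: 1
  step 9. node 1  ⊔preds=[-4,2]  new=[1,2]  stable

Least fixpoint reached:
  node 0: [-5,4]
  node 1: [1,2]
  node 2: [-2,0]
  node 3: [-4,1]
  node 4: [-3,2]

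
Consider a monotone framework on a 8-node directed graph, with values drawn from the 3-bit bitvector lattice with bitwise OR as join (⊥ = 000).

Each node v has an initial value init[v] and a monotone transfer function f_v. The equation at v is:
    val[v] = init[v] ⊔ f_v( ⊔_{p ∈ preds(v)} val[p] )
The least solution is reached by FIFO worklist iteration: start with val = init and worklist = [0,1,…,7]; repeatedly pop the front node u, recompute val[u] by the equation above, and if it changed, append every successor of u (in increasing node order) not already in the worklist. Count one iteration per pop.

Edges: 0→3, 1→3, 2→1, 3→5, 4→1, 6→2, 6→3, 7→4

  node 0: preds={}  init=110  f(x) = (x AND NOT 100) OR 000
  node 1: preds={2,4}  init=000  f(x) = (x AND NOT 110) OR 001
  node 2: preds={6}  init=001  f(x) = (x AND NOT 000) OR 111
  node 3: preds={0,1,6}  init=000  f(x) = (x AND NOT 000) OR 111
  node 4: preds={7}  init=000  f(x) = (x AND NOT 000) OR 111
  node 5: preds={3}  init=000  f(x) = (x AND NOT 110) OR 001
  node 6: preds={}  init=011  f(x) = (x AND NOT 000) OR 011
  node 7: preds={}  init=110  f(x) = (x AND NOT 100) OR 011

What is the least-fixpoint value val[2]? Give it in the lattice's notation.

Worklist (10 pops):
  #1 pop 0: in=000 → 110 (no change)
  #2 pop 1: in=001 → 001 (was 000); enqueue []
  #3 pop 2: in=011 → 111 (was 001); enqueue [1]
  #4 pop 3: in=111 → 111 (was 000); enqueue []
  #5 pop 4: in=110 → 111 (was 000); enqueue []
  #6 pop 5: in=111 → 001 (was 000); enqueue []
  #7 pop 6: in=000 → 011 (no change)
  #8 pop 7: in=000 → 111 (was 110); enqueue [4]
  #9 pop 1: in=111 → 001 (no change)
  #10 pop 4: in=111 → 111 (no change)

Fixpoint:
  val[0] = 110
  val[1] = 001
  val[2] = 111
  val[3] = 111
  val[4] = 111
  val[5] = 001
  val[6] = 011
  val[7] = 111

111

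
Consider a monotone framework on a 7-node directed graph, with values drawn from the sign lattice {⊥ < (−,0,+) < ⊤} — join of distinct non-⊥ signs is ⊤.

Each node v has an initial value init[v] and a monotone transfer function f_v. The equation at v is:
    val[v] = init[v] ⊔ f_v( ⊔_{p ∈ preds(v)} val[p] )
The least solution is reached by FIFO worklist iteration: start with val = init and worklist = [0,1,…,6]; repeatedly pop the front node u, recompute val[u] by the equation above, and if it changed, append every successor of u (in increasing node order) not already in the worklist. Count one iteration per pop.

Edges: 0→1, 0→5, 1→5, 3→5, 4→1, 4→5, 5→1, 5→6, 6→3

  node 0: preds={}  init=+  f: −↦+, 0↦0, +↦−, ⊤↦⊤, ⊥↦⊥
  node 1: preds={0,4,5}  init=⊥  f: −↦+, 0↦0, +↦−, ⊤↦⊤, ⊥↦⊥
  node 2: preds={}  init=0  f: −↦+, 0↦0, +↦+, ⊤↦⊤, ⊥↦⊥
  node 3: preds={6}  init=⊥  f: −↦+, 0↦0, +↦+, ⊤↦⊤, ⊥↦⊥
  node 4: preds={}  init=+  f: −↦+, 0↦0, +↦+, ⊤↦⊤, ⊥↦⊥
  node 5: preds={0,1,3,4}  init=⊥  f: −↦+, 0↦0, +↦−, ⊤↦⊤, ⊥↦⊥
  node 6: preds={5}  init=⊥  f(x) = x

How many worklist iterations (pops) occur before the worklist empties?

10

Worklist (10 pops):
  #1 pop 0: in=⊥ → + (no change)
  #2 pop 1: in=+ → − (was ⊥); enqueue []
  #3 pop 2: in=⊥ → 0 (no change)
  #4 pop 3: in=⊥ → ⊥ (no change)
  #5 pop 4: in=⊥ → + (no change)
  #6 pop 5: in=⊤ → ⊤ (was ⊥); enqueue [1]
  #7 pop 6: in=⊤ → ⊤ (was ⊥); enqueue [3]
  #8 pop 1: in=⊤ → ⊤ (was −); enqueue [5]
  #9 pop 3: in=⊤ → ⊤ (was ⊥); enqueue []
  #10 pop 5: in=⊤ → ⊤ (no change)

Fixpoint:
  val[0] = +
  val[1] = ⊤
  val[2] = 0
  val[3] = ⊤
  val[4] = +
  val[5] = ⊤
  val[6] = ⊤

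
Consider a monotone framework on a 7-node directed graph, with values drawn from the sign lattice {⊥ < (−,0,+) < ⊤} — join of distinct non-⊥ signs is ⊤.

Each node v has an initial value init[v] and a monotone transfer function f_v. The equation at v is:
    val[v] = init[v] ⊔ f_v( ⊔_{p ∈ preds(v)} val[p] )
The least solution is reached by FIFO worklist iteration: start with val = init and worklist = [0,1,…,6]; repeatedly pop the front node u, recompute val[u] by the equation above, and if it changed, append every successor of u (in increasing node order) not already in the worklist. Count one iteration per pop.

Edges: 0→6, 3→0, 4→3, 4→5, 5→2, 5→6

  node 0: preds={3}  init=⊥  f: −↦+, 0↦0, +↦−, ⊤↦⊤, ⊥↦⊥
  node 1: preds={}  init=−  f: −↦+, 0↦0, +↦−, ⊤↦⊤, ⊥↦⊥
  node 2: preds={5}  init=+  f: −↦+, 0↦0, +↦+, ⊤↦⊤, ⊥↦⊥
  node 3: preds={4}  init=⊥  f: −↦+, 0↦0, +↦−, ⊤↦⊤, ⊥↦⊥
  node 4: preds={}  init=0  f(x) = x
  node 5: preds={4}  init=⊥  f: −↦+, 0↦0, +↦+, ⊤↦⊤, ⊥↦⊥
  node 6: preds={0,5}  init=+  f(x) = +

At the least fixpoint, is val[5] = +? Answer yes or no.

no

Iteration log — 10 steps:
  step 1. node 0  ⊔preds=⊥  new=⊥  stable
  step 2. node 1  ⊔preds=⊥  new=−  stable
  step 3. node 2  ⊔preds=⊥  new=+  stable
  step 4. node 3  ⊔preds=0  new=0  old=⊥  +wl: 0
  step 5. node 4  ⊔preds=⊥  new=0  stable
  step 6. node 5  ⊔preds=0  new=0  old=⊥  +wl: 2
  step 7. node 6  ⊔preds=0  new=+  stable
  step 8. node 0  ⊔preds=0  new=0  old=⊥  +wl: 6
  step 9. node 2  ⊔preds=0  new=⊤  old=+  +wl: 
  step 10. node 6  ⊔preds=0  new=+  stable

Least fixpoint reached:
  node 0: 0
  node 1: −
  node 2: ⊤
  node 3: 0
  node 4: 0
  node 5: 0
  node 6: +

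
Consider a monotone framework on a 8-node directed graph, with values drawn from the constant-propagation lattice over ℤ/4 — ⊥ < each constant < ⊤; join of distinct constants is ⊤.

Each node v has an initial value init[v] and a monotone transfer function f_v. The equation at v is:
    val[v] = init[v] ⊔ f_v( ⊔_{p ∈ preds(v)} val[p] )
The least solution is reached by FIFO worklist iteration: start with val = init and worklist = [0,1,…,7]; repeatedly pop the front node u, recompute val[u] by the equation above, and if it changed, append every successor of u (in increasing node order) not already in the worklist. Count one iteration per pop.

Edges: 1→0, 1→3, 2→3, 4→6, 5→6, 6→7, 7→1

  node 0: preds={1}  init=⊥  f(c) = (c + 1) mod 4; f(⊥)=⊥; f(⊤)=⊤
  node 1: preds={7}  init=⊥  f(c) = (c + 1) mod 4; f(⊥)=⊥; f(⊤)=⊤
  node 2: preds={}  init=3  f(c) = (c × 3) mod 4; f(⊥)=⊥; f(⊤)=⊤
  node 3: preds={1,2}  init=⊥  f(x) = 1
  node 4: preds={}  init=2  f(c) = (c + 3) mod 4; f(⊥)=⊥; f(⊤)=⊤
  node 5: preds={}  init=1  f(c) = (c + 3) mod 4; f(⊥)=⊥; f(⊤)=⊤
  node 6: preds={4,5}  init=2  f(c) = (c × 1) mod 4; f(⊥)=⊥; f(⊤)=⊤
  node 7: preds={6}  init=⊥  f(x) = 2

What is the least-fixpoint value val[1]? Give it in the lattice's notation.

Worklist (11 pops):
  #1 pop 0: in=⊥ → ⊥ (no change)
  #2 pop 1: in=⊥ → ⊥ (no change)
  #3 pop 2: in=⊥ → 3 (no change)
  #4 pop 3: in=3 → 1 (was ⊥); enqueue []
  #5 pop 4: in=⊥ → 2 (no change)
  #6 pop 5: in=⊥ → 1 (no change)
  #7 pop 6: in=⊤ → ⊤ (was 2); enqueue []
  #8 pop 7: in=⊤ → 2 (was ⊥); enqueue [1]
  #9 pop 1: in=2 → 3 (was ⊥); enqueue [0,3]
  #10 pop 0: in=3 → 0 (was ⊥); enqueue []
  #11 pop 3: in=3 → 1 (no change)

Fixpoint:
  val[0] = 0
  val[1] = 3
  val[2] = 3
  val[3] = 1
  val[4] = 2
  val[5] = 1
  val[6] = ⊤
  val[7] = 2

3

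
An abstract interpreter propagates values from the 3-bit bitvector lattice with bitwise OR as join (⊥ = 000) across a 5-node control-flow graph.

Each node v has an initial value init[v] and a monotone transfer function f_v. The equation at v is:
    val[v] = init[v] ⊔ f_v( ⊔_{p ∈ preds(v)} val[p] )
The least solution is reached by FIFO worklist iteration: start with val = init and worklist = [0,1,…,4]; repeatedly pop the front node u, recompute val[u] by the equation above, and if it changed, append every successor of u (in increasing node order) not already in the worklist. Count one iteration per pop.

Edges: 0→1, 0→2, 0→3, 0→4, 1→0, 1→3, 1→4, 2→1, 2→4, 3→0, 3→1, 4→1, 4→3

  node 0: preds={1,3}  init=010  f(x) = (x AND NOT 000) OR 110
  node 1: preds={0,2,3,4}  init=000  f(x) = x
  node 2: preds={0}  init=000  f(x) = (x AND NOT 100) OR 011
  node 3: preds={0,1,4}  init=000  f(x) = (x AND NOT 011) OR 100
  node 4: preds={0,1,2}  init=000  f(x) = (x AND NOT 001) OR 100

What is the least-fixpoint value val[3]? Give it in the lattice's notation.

Trace (13 dequeues):
  [1] u=0 | in 000 | out 110 | prev 010 | push {}
  [2] u=1 | in 110 | out 110 | prev 000 | push {0}
  [3] u=2 | in 110 | out 011 | prev 000 | push {1}
  [4] u=3 | in 110 | out 100 | prev 000 | push {}
  [5] u=4 | in 111 | out 110 | prev 000 | push {3}
  [6] u=0 | in 110 | out 110 | ==
  [7] u=1 | in 111 | out 111 | prev 110 | push {0,4}
  [8] u=3 | in 111 | out 100 | ==
  [9] u=0 | in 111 | out 111 | prev 110 | push {1,2,3}
  [10] u=4 | in 111 | out 110 | ==
  [11] u=1 | in 111 | out 111 | ==
  [12] u=2 | in 111 | out 011 | ==
  [13] u=3 | in 111 | out 100 | ==

Converged values:
  [0] 111
  [1] 111
  [2] 011
  [3] 100
  [4] 110

100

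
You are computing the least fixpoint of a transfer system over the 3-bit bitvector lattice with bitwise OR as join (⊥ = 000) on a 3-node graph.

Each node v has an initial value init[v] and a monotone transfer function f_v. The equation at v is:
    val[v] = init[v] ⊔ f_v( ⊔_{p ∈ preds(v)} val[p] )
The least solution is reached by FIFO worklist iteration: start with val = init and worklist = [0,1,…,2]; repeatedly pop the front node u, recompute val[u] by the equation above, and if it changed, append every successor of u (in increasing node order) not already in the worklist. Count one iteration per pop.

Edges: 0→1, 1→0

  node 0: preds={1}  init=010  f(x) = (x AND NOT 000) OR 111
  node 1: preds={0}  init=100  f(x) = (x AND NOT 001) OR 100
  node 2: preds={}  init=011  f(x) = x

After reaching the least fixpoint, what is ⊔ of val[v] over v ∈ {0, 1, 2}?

111

Trace (4 dequeues):
  [1] u=0 | in 100 | out 111 | prev 010 | push {}
  [2] u=1 | in 111 | out 110 | prev 100 | push {0}
  [3] u=2 | in 000 | out 011 | ==
  [4] u=0 | in 110 | out 111 | ==

Converged values:
  [0] 111
  [1] 110
  [2] 011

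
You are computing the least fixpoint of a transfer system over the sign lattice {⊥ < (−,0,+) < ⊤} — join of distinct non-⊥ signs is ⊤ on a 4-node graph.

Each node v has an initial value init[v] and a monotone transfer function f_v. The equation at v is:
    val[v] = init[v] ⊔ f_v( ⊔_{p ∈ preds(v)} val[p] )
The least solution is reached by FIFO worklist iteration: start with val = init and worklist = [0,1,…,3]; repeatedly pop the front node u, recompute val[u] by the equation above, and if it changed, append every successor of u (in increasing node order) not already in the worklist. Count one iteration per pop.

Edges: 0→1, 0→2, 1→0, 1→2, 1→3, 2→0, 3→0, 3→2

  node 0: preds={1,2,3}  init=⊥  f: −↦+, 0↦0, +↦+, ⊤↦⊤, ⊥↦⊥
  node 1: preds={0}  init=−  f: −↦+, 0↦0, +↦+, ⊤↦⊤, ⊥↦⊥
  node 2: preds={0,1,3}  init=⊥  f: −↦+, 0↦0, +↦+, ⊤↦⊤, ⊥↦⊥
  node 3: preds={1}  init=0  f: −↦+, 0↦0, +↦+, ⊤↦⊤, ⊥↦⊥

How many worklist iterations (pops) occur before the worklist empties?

6

Iteration log — 6 steps:
  step 1. node 0  ⊔preds=⊤  new=⊤  old=⊥  +wl: 
  step 2. node 1  ⊔preds=⊤  new=⊤  old=−  +wl: 0
  step 3. node 2  ⊔preds=⊤  new=⊤  old=⊥  +wl: 
  step 4. node 3  ⊔preds=⊤  new=⊤  old=0  +wl: 2
  step 5. node 0  ⊔preds=⊤  new=⊤  stable
  step 6. node 2  ⊔preds=⊤  new=⊤  stable

Least fixpoint reached:
  node 0: ⊤
  node 1: ⊤
  node 2: ⊤
  node 3: ⊤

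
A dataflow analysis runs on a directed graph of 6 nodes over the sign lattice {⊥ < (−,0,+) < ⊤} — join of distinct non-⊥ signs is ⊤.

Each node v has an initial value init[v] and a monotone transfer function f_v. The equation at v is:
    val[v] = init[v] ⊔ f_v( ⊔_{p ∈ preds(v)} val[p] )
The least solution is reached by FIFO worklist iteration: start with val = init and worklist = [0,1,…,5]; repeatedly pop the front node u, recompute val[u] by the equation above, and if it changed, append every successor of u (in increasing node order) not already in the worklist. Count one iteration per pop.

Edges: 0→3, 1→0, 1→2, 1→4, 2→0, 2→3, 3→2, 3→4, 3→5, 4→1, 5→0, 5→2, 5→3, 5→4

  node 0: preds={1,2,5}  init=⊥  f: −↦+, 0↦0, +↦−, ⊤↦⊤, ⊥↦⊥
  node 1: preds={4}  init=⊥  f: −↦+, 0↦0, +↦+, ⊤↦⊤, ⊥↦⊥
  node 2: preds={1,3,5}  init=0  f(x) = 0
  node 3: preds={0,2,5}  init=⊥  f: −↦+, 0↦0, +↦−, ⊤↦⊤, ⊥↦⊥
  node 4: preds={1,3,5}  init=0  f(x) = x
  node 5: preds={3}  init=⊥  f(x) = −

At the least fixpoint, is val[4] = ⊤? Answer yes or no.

Trace (16 dequeues):
  [1] u=0 | in 0 | out 0 | prev ⊥ | push {}
  [2] u=1 | in 0 | out 0 | prev ⊥ | push {0}
  [3] u=2 | in 0 | out 0 | ==
  [4] u=3 | in 0 | out 0 | prev ⊥ | push {2}
  [5] u=4 | in 0 | out 0 | ==
  [6] u=5 | in 0 | out − | prev ⊥ | push {3,4}
  [7] u=0 | in ⊤ | out ⊤ | prev 0 | push {}
  [8] u=2 | in ⊤ | out 0 | ==
  [9] u=3 | in ⊤ | out ⊤ | prev 0 | push {2,5}
  [10] u=4 | in ⊤ | out ⊤ | prev 0 | push {1}
  [11] u=2 | in ⊤ | out 0 | ==
  [12] u=5 | in ⊤ | out − | ==
  [13] u=1 | in ⊤ | out ⊤ | prev 0 | push {0,2,4}
  [14] u=0 | in ⊤ | out ⊤ | ==
  [15] u=2 | in ⊤ | out 0 | ==
  [16] u=4 | in ⊤ | out ⊤ | ==

Converged values:
  [0] ⊤
  [1] ⊤
  [2] 0
  [3] ⊤
  [4] ⊤
  [5] −

yes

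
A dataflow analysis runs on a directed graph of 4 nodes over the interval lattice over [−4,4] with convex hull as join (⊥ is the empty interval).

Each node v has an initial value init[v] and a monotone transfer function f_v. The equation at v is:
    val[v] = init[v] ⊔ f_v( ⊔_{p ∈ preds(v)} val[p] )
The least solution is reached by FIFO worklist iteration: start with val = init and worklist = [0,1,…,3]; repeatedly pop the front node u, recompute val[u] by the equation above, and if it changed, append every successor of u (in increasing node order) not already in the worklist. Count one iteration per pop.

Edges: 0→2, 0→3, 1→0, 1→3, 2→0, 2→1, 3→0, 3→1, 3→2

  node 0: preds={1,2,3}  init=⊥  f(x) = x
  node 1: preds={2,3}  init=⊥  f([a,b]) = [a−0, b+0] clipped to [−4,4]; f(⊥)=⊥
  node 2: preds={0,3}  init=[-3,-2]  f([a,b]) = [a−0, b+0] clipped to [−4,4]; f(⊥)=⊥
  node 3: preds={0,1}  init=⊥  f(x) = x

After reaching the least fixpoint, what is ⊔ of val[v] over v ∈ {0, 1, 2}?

[-3,-2]

Trace (7 dequeues):
  [1] u=0 | in [-3,-2] | out [-3,-2] | prev ⊥ | push {}
  [2] u=1 | in [-3,-2] | out [-3,-2] | prev ⊥ | push {0}
  [3] u=2 | in [-3,-2] | out [-3,-2] | ==
  [4] u=3 | in [-3,-2] | out [-3,-2] | prev ⊥ | push {1,2}
  [5] u=0 | in [-3,-2] | out [-3,-2] | ==
  [6] u=1 | in [-3,-2] | out [-3,-2] | ==
  [7] u=2 | in [-3,-2] | out [-3,-2] | ==

Converged values:
  [0] [-3,-2]
  [1] [-3,-2]
  [2] [-3,-2]
  [3] [-3,-2]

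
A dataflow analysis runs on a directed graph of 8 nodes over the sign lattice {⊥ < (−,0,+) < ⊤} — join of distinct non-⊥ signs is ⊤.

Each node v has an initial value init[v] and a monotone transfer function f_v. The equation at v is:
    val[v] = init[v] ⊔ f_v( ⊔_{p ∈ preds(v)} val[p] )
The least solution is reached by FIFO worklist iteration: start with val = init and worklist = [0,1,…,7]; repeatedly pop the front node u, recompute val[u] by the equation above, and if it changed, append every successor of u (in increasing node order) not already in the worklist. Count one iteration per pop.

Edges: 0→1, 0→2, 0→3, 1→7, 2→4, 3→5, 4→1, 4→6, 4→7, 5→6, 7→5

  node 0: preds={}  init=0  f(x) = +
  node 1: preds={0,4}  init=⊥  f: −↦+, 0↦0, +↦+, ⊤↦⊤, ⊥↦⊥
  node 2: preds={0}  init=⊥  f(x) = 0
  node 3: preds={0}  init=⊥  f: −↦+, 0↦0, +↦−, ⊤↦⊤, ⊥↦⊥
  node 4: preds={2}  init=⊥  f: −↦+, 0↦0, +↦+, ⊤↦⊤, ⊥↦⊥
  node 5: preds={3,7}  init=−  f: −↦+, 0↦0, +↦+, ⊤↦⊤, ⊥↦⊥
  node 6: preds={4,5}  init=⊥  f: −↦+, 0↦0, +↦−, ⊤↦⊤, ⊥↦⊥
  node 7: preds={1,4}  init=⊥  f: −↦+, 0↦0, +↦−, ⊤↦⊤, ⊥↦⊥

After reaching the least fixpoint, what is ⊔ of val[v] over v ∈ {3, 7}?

Worklist (10 pops):
  #1 pop 0: in=⊥ → ⊤ (was 0); enqueue []
  #2 pop 1: in=⊤ → ⊤ (was ⊥); enqueue []
  #3 pop 2: in=⊤ → 0 (was ⊥); enqueue []
  #4 pop 3: in=⊤ → ⊤ (was ⊥); enqueue []
  #5 pop 4: in=0 → 0 (was ⊥); enqueue [1]
  #6 pop 5: in=⊤ → ⊤ (was −); enqueue []
  #7 pop 6: in=⊤ → ⊤ (was ⊥); enqueue []
  #8 pop 7: in=⊤ → ⊤ (was ⊥); enqueue [5]
  #9 pop 1: in=⊤ → ⊤ (no change)
  #10 pop 5: in=⊤ → ⊤ (no change)

Fixpoint:
  val[0] = ⊤
  val[1] = ⊤
  val[2] = 0
  val[3] = ⊤
  val[4] = 0
  val[5] = ⊤
  val[6] = ⊤
  val[7] = ⊤

⊤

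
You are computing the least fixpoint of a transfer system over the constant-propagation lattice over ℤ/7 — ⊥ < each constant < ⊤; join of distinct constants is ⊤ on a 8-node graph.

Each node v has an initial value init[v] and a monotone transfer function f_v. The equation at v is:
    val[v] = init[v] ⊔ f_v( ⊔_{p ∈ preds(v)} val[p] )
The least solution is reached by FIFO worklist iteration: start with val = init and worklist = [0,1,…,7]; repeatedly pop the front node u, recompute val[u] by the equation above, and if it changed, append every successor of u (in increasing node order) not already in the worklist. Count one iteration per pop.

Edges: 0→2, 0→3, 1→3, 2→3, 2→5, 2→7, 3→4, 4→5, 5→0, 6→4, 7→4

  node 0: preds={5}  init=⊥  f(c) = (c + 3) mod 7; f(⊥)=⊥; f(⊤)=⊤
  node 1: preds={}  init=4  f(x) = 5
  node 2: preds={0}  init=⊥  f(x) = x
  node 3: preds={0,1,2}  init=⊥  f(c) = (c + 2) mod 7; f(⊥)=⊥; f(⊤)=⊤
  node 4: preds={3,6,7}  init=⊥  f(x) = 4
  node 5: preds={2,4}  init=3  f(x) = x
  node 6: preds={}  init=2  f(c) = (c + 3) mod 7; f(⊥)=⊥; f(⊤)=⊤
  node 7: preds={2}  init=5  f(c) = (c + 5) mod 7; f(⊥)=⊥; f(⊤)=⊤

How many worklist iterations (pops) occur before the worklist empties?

Trace (14 dequeues):
  [1] u=0 | in 3 | out 6 | prev ⊥ | push {}
  [2] u=1 | in ⊥ | out ⊤ | prev 4 | push {}
  [3] u=2 | in 6 | out 6 | prev ⊥ | push {}
  [4] u=3 | in ⊤ | out ⊤ | prev ⊥ | push {}
  [5] u=4 | in ⊤ | out 4 | prev ⊥ | push {}
  [6] u=5 | in ⊤ | out ⊤ | prev 3 | push {0}
  [7] u=6 | in ⊥ | out 2 | ==
  [8] u=7 | in 6 | out ⊤ | prev 5 | push {4}
  [9] u=0 | in ⊤ | out ⊤ | prev 6 | push {2,3}
  [10] u=4 | in ⊤ | out 4 | ==
  [11] u=2 | in ⊤ | out ⊤ | prev 6 | push {5,7}
  [12] u=3 | in ⊤ | out ⊤ | ==
  [13] u=5 | in ⊤ | out ⊤ | ==
  [14] u=7 | in ⊤ | out ⊤ | ==

Converged values:
  [0] ⊤
  [1] ⊤
  [2] ⊤
  [3] ⊤
  [4] 4
  [5] ⊤
  [6] 2
  [7] ⊤

14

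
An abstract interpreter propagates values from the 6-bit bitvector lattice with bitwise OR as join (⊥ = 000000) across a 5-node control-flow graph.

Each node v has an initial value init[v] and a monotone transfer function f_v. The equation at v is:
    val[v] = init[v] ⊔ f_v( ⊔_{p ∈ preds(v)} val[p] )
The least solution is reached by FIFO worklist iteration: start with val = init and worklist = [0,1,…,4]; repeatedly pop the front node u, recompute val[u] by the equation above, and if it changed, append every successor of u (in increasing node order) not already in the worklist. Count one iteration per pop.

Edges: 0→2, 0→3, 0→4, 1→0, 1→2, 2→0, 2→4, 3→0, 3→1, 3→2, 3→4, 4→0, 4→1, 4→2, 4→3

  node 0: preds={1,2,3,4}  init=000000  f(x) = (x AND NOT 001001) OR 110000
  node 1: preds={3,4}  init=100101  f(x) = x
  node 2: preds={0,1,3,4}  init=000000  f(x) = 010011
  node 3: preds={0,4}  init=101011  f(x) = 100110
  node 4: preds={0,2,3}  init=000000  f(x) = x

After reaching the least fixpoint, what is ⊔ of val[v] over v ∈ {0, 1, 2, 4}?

111111

Iteration log — 10 steps:
  step 1. node 0  ⊔preds=101111  new=110110  old=000000  +wl: 
  step 2. node 1  ⊔preds=101011  new=101111  old=100101  +wl: 0
  step 3. node 2  ⊔preds=111111  new=010011  old=000000  +wl: 
  step 4. node 3  ⊔preds=110110  new=101111  old=101011  +wl: 1,2
  step 5. node 4  ⊔preds=111111  new=111111  old=000000  +wl: 3
  step 6. node 0  ⊔preds=111111  new=110110  stable
  step 7. node 1  ⊔preds=111111  new=111111  old=101111  +wl: 0
  step 8. node 2  ⊔preds=111111  new=010011  stable
  step 9. node 3  ⊔preds=111111  new=101111  stable
  step 10. node 0  ⊔preds=111111  new=110110  stable

Least fixpoint reached:
  node 0: 110110
  node 1: 111111
  node 2: 010011
  node 3: 101111
  node 4: 111111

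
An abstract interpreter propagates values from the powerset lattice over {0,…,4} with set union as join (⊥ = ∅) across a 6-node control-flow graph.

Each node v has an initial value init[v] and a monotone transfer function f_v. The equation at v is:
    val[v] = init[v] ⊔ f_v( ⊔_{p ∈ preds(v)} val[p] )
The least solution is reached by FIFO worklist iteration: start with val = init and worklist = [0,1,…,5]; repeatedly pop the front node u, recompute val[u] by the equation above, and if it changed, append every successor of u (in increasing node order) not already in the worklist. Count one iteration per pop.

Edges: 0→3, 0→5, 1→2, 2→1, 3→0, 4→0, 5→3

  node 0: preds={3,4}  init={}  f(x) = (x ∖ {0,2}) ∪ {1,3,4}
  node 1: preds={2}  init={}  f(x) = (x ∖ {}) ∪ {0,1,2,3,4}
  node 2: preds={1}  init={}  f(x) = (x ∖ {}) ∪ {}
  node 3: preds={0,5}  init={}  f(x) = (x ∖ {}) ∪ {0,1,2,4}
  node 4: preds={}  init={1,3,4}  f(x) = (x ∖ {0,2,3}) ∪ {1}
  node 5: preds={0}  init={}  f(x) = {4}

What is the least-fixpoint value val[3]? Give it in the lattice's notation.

Worklist (9 pops):
  #1 pop 0: in={1,3,4} → {1,3,4} (was {}); enqueue []
  #2 pop 1: in={} → {0,1,2,3,4} (was {}); enqueue []
  #3 pop 2: in={0,1,2,3,4} → {0,1,2,3,4} (was {}); enqueue [1]
  #4 pop 3: in={1,3,4} → {0,1,2,3,4} (was {}); enqueue [0]
  #5 pop 4: in={} → {1,3,4} (no change)
  #6 pop 5: in={1,3,4} → {4} (was {}); enqueue [3]
  #7 pop 1: in={0,1,2,3,4} → {0,1,2,3,4} (no change)
  #8 pop 0: in={0,1,2,3,4} → {1,3,4} (no change)
  #9 pop 3: in={1,3,4} → {0,1,2,3,4} (no change)

Fixpoint:
  val[0] = {1,3,4}
  val[1] = {0,1,2,3,4}
  val[2] = {0,1,2,3,4}
  val[3] = {0,1,2,3,4}
  val[4] = {1,3,4}
  val[5] = {4}

{0,1,2,3,4}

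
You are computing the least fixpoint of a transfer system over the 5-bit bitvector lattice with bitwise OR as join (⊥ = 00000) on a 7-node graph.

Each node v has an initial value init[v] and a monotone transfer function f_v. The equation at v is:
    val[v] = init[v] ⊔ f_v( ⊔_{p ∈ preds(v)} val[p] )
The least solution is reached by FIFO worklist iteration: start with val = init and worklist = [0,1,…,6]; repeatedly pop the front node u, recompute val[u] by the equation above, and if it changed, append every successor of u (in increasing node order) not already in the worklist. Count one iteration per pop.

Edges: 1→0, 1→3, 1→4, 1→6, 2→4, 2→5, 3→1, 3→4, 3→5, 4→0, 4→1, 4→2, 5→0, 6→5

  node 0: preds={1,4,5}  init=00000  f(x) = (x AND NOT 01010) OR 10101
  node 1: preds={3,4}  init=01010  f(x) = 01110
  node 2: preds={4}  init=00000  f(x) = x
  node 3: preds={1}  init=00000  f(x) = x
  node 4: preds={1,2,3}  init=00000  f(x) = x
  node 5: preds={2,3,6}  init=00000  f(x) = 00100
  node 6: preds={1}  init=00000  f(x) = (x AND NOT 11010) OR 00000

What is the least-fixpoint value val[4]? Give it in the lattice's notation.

Iteration log — 12 steps:
  step 1. node 0  ⊔preds=01010  new=10101  old=00000  +wl: 
  step 2. node 1  ⊔preds=00000  new=01110  old=01010  +wl: 0
  step 3. node 2  ⊔preds=00000  new=00000  stable
  step 4. node 3  ⊔preds=01110  new=01110  old=00000  +wl: 1
  step 5. node 4  ⊔preds=01110  new=01110  old=00000  +wl: 2
  step 6. node 5  ⊔preds=01110  new=00100  old=00000  +wl: 
  step 7. node 6  ⊔preds=01110  new=00100  old=00000  +wl: 5
  step 8. node 0  ⊔preds=01110  new=10101  stable
  step 9. node 1  ⊔preds=01110  new=01110  stable
  step 10. node 2  ⊔preds=01110  new=01110  old=00000  +wl: 4
  step 11. node 5  ⊔preds=01110  new=00100  stable
  step 12. node 4  ⊔preds=01110  new=01110  stable

Least fixpoint reached:
  node 0: 10101
  node 1: 01110
  node 2: 01110
  node 3: 01110
  node 4: 01110
  node 5: 00100
  node 6: 00100

01110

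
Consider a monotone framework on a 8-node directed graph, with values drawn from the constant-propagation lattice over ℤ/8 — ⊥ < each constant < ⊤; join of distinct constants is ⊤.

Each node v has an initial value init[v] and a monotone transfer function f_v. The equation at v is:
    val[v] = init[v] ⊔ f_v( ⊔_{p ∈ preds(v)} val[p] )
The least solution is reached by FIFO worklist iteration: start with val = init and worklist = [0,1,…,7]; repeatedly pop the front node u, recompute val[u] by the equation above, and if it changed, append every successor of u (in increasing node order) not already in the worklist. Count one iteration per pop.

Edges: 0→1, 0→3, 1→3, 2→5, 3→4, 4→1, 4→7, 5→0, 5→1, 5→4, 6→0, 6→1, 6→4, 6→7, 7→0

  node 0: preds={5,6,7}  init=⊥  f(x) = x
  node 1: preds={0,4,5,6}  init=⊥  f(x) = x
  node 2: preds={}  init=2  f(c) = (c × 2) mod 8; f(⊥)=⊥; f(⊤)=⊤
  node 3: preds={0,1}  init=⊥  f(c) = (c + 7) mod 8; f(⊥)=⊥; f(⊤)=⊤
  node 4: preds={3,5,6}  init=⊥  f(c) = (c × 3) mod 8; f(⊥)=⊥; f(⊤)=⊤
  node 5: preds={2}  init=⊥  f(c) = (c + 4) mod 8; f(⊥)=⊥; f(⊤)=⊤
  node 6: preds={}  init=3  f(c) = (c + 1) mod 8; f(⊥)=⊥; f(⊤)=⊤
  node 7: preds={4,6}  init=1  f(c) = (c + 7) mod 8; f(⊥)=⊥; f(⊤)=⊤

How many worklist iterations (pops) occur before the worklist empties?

Worklist (11 pops):
  #1 pop 0: in=⊤ → ⊤ (was ⊥); enqueue []
  #2 pop 1: in=⊤ → ⊤ (was ⊥); enqueue []
  #3 pop 2: in=⊥ → 2 (no change)
  #4 pop 3: in=⊤ → ⊤ (was ⊥); enqueue []
  #5 pop 4: in=⊤ → ⊤ (was ⊥); enqueue [1]
  #6 pop 5: in=2 → 6 (was ⊥); enqueue [0,4]
  #7 pop 6: in=⊥ → 3 (no change)
  #8 pop 7: in=⊤ → ⊤ (was 1); enqueue []
  #9 pop 1: in=⊤ → ⊤ (no change)
  #10 pop 0: in=⊤ → ⊤ (no change)
  #11 pop 4: in=⊤ → ⊤ (no change)

Fixpoint:
  val[0] = ⊤
  val[1] = ⊤
  val[2] = 2
  val[3] = ⊤
  val[4] = ⊤
  val[5] = 6
  val[6] = 3
  val[7] = ⊤

11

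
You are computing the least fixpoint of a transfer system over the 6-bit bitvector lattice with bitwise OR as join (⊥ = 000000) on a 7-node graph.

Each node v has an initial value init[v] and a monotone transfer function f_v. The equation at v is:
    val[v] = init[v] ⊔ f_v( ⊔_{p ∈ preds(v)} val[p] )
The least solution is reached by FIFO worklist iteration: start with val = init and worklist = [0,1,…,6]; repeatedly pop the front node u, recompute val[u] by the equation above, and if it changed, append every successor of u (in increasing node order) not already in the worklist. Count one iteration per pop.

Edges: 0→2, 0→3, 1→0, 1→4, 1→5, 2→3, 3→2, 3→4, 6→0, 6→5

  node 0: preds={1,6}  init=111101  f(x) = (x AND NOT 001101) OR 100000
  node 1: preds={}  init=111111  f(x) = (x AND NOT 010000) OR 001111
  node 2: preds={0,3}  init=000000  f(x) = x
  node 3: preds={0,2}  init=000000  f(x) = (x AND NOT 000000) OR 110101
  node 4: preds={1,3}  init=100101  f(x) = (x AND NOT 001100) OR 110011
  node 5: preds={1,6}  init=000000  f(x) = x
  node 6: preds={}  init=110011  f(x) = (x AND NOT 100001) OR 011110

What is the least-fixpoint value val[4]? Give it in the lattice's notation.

110111

Iteration log — 10 steps:
  step 1. node 0  ⊔preds=111111  new=111111  old=111101  +wl: 
  step 2. node 1  ⊔preds=000000  new=111111  stable
  step 3. node 2  ⊔preds=111111  new=111111  old=000000  +wl: 
  step 4. node 3  ⊔preds=111111  new=111111  old=000000  +wl: 2
  step 5. node 4  ⊔preds=111111  new=110111  old=100101  +wl: 
  step 6. node 5  ⊔preds=111111  new=111111  old=000000  +wl: 
  step 7. node 6  ⊔preds=000000  new=111111  old=110011  +wl: 0,5
  step 8. node 2  ⊔preds=111111  new=111111  stable
  step 9. node 0  ⊔preds=111111  new=111111  stable
  step 10. node 5  ⊔preds=111111  new=111111  stable

Least fixpoint reached:
  node 0: 111111
  node 1: 111111
  node 2: 111111
  node 3: 111111
  node 4: 110111
  node 5: 111111
  node 6: 111111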